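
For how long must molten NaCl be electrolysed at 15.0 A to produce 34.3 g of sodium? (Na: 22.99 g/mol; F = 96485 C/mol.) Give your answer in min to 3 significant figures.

160 min

n(Na) = 34.3 / 22.99 = 1.492 mol
Na⁺ + e⁻ → Na, so n(e⁻) = 1.492 mol
Q = 1.492 × 96485 = 1.440×10^5 C
t = Q / I = 1.440×10^5 / 15.0 = 9600 s = 160 min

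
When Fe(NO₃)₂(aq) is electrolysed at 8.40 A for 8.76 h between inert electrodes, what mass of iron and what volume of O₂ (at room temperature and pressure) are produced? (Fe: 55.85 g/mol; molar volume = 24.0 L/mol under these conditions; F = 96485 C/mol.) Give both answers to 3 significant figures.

76.7 g Fe; 16.5 L O₂

Q = 8.40 × 31536 = 2.649×10^5 C; n(e⁻) = 2.649×10^5 / 96485 = 2.746 mol
Cathode: Fe²⁺ + 2e⁻ → Fe → n(Fe) = 2.746/2 = 1.373 mol → 76.7 g
Anode: 2H₂O → O₂ + 4H⁺ + 4e⁻ → n(O₂) = 2.746/4 = 0.6865 mol → 16.5 L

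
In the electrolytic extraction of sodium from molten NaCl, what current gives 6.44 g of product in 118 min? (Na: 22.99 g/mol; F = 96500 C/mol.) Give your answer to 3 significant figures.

3.82 A

n(Na) = 6.44 / 22.99 = 0.2801 mol
Na⁺ + e⁻ → Na, so n(e⁻) = 0.2801 mol
Q = 0.2801 × 96500 = 27030 C
I = Q / t = 27030 / 7080 s = 3.82 A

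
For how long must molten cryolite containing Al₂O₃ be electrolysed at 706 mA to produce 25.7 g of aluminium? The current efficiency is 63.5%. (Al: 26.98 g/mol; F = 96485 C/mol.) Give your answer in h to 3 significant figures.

n(Al) = 25.7 / 26.98 = 0.9526 mol
Al³⁺ + 3e⁻ → Al, so n(e⁻) = 3 × 0.9526 = 2.858 mol
Q = 2.858 × 96485 / 0.635 = 4.343×10^5 C
t = Q / I = 4.343×10^5 / 0.706 = 6.152×10^5 s = 171 h

171 h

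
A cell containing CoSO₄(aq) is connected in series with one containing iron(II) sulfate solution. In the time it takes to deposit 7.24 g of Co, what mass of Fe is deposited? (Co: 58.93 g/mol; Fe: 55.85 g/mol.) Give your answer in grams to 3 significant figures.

6.86 g

n(Co) = 7.24 / 58.93 = 0.1229 mol
Co²⁺ + 2e⁻ → Co, so n(e⁻) = 2 × 0.1229 = 0.2458 mol
Same current for the same time ⇒ same n(e⁻) = 0.2458 mol in both cells.
Fe²⁺ + 2e⁻ → Fe, so n(Fe) = 0.2458 / 2 = 0.1229 mol
m(Fe) = 0.1229 × 55.85 = 6.86 g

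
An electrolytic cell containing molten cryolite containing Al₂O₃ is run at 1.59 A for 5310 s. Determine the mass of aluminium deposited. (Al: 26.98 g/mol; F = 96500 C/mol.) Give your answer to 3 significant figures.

Q = It = 1.59 × 5310 = 8443 C
n(e⁻) = Q/F = 8443/96500 = 0.08749 mol
Al³⁺ + 3e⁻ → Al, so n(Al) = 0.08749 / 3 = 0.02916 mol
m = 0.02916 × 26.98 = 0.787 g

0.787 g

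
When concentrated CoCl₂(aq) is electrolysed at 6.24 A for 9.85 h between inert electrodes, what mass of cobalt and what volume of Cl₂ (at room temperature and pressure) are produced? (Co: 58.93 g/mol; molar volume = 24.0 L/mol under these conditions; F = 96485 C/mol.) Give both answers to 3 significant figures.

Q = 6.24 × 35460 = 2.213×10^5 C; n(e⁻) = 2.213×10^5 / 96485 = 2.294 mol
Cathode: Co²⁺ + 2e⁻ → Co → n(Co) = 2.294/2 = 1.147 mol → 67.6 g
Anode: 2Cl⁻ → Cl₂ + 2e⁻ → n(Cl₂) = 2.294/2 = 1.147 mol → 27.5 L

67.6 g Co; 27.5 L Cl₂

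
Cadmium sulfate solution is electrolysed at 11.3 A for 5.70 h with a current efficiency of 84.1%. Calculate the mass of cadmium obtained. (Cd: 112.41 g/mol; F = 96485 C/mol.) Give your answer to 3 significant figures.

114 g

Q = 11.3 × 20520 = 2.319×10^5 C
n(e⁻) = 2.319×10^5 / 96485 = 2.403 mol
Cd²⁺ + 2e⁻ → Cd, so theoretical m(Cd) = 1.202 × 112.41 = 135.1 g
Actual mass = 84.1% × 135.1 = 114 g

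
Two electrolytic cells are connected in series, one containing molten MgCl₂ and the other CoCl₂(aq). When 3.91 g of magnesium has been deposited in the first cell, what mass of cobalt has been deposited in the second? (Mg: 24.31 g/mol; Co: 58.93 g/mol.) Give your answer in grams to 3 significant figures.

n(Mg) = 3.91 / 24.31 = 0.1608 mol
Mg²⁺ + 2e⁻ → Mg, so n(e⁻) = 2 × 0.1608 = 0.3216 mol
In series, the same 0.3216 mol of electrons flows through the second cell.
Co²⁺ + 2e⁻ → Co, so n(Co) = 0.3216 / 2 = 0.1608 mol
m(Co) = 0.1608 × 58.93 = 9.48 g

9.48 g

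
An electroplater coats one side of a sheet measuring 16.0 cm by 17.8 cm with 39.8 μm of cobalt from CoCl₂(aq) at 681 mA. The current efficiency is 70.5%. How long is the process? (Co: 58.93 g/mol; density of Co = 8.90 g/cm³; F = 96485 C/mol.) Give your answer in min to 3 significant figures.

1150 min

Plated area = 16.0 × 17.8 = 284.8 cm²
Volume = 284.8 × 39.8×10⁻⁴ cm = 1.134 cm³
m(Co) = 1.134 × 8.90 = 10.09 g
n(Co) = 10.09 / 58.93 = 0.1712 mol; n(e⁻) = 2 × 0.1712 = 0.3424 mol
Q = 0.3424 × 96485 / 0.705 = 46860 C
t = 46860 / 0.681 = 68810 s = 1150 min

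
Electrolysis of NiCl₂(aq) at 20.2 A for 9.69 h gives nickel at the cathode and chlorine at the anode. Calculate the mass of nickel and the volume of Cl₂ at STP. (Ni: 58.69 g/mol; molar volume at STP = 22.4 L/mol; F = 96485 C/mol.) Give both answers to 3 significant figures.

214 g Ni; 81.8 L Cl₂

Q = 20.2 × 34884 = 7.047×10^5 C; n(e⁻) = 7.047×10^5 / 96485 = 7.304 mol
Cathode: Ni²⁺ + 2e⁻ → Ni → n(Ni) = 7.304/2 = 3.652 mol → 214 g
Anode: 2Cl⁻ → Cl₂ + 2e⁻ → n(Cl₂) = 7.304/2 = 3.652 mol → 81.8 L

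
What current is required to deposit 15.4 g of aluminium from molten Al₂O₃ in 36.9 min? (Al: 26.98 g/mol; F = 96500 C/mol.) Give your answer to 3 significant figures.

n(Al) = 15.4 / 26.98 = 0.5708 mol
Al³⁺ + 3e⁻ → Al, so n(e⁻) = 3 × 0.5708 = 1.712 mol
Q = 1.712 × 96500 = 1.652×10^5 C
I = Q / t = 1.652×10^5 / 2214 s = 74.6 A

74.6 A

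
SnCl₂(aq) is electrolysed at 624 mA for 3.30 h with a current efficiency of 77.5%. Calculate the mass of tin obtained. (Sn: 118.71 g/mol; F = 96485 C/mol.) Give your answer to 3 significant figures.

3.53 g

Q = 0.624 × 11880 = 7413 C
n(e⁻) = 7413 / 96485 = 0.07683 mol
Sn²⁺ + 2e⁻ → Sn, so theoretical m(Sn) = 0.03842 × 118.71 = 4.561 g
Actual mass = 77.5% × 4.561 = 3.53 g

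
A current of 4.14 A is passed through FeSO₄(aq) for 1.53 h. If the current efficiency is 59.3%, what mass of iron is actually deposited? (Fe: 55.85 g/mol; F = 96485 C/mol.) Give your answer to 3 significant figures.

Q = 4.14 × 5508 = 22800 C
n(e⁻) = 22800 / 96485 = 0.2363 mol
Fe²⁺ + 2e⁻ → Fe, so theoretical m(Fe) = 0.1182 × 55.85 = 6.601 g
Actual mass = 59.3% × 6.601 = 3.91 g

3.91 g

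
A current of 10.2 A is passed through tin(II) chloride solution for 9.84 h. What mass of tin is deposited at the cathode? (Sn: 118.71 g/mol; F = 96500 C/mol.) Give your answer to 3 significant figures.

222 g

Q = It = 10.2 × 35424 = 3.613×10^5 C
Moles of electrons = 3.613×10^5 / 96500 = 3.744 mol
Sn²⁺ + 2e⁻ → Sn, so n(Sn) = 3.744 / 2 = 1.872 mol
m = 1.872 × 118.71 = 222 g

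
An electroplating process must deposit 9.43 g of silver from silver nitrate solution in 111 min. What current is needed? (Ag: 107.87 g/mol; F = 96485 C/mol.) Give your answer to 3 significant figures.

n(Ag) = 9.43 / 107.87 = 0.08742 mol
Ag⁺ + e⁻ → Ag, so n(e⁻) = 0.08742 mol
Q = 0.08742 × 96485 = 8435 C
I = Q / t = 8435 / 6660 s = 1.27 A

1.27 A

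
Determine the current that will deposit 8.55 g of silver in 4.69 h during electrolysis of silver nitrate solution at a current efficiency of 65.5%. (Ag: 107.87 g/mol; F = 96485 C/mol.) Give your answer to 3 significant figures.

0.692 A

n(Ag) = 8.55 / 107.87 = 0.07926 mol
Ag⁺ + e⁻ → Ag, so n(e⁻) = 0.07926 mol
Q = 0.07926 × 96485 / 0.655 = 11680 C
I = Q / t = 11680 / 16884 s = 0.692 A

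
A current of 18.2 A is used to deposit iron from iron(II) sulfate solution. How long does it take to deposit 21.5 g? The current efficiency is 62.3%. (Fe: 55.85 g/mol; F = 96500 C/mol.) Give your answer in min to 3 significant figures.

109 min

n(Fe) = 21.5 / 55.85 = 0.3850 mol
Fe²⁺ + 2e⁻ → Fe, so n(e⁻) = 2 × 0.3850 = 0.7700 mol
Q = 0.7700 × 96500 / 0.623 = 1.193×10^5 C
t = Q / I = 1.193×10^5 / 18.2 = 6555 s = 109 min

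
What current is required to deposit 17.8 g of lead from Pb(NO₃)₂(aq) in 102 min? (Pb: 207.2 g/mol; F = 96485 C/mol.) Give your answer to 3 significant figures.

n(Pb) = 17.8 / 207.2 = 0.08591 mol
Pb²⁺ + 2e⁻ → Pb, so n(e⁻) = 2 × 0.08591 = 0.1718 mol
Q = 0.1718 × 96485 = 16580 C
I = Q / t = 16580 / 6120 s = 2.71 A

2.71 A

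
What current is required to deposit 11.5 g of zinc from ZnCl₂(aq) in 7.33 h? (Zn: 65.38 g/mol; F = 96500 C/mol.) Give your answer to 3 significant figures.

1.29 A

n(Zn) = 11.5 / 65.38 = 0.1759 mol
Zn²⁺ + 2e⁻ → Zn, so n(e⁻) = 2 × 0.1759 = 0.3518 mol
Q = 0.3518 × 96500 = 33950 C
I = Q / t = 33950 / 26388 s = 1.29 A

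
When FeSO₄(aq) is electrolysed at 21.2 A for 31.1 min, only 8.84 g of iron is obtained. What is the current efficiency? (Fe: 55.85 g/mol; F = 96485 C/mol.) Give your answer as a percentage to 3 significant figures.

Q = 21.2 × 1866 = 39560 C
n(e⁻) = 39560 / 96485 = 0.4100 mol
Fe²⁺ + 2e⁻ → Fe, so theoretical n(Fe) = 0.2050 mol → 11.45 g
Efficiency = 8.84 / 11.45 = 0.7721 = 77.2%

77.2%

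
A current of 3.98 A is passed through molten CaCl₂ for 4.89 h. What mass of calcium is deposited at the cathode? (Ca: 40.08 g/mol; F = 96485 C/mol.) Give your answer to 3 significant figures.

Q = 3.98 A × 17604 s = 70060 C
n(e⁻) = Q/F = 70060/96485 = 0.7261 mol
Ca²⁺ + 2e⁻ → Ca, so n(Ca) = 0.7261 / 2 = 0.3631 mol
m = 0.3631 × 40.08 = 14.6 g

14.6 g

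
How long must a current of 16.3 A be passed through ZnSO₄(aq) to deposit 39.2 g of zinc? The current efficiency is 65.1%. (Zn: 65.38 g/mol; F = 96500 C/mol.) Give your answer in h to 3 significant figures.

3.03 h

n(Zn) = 39.2 / 65.38 = 0.5996 mol
Zn²⁺ + 2e⁻ → Zn, so n(e⁻) = 2 × 0.5996 = 1.199 mol
Q = 1.199 × 96500 / 0.651 = 1.777×10^5 C
t = Q / I = 1.777×10^5 / 16.3 = 10900 s = 3.03 h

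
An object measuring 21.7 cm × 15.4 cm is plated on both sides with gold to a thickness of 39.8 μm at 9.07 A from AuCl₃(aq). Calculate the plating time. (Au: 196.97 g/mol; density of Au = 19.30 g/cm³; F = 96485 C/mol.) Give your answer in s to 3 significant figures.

Plated area = 2 × 21.7 × 15.4 = 668.4 cm²
Volume = 668.4 × 39.8×10⁻⁴ cm = 2.660 cm³
m(Au) = 2.660 × 19.30 = 51.34 g
n(Au) = 51.34 / 196.97 = 0.2606 mol; n(e⁻) = 3 × 0.2606 = 0.7818 mol
Q = 0.7818 × 96485 = 75430 C
t = 75430 / 9.07 = 8316 s

8320 s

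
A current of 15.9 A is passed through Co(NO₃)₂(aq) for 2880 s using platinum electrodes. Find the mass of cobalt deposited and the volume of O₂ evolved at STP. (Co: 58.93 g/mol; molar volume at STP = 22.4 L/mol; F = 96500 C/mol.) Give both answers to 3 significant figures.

Q = 15.9 × 2880 = 45790 C; n(e⁻) = 45790 / 96500 = 0.4745 mol
Cathode: Co²⁺ + 2e⁻ → Co → n(Co) = 0.4745/2 = 0.2373 mol → 14.0 g
Anode: 2H₂O → O₂ + 4H⁺ + 4e⁻ → n(O₂) = 0.4745/4 = 0.1186 mol → 2.66 L

14.0 g Co; 2.66 L O₂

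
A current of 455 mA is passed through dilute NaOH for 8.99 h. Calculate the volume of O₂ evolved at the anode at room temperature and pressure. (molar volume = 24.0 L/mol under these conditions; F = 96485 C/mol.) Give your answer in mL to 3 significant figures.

Q = It = 0.455 × 32364 = 14730 C
Moles of electrons = 14730 / 96485 = 0.1527 mol
2H₂O → O₂ + 4H⁺ + 4e⁻, so n(O₂) = 0.1527 / 4 = 0.03818 mol
V = 0.03818 × 24.0 = 0.9163 L
= 916 mL

916 mL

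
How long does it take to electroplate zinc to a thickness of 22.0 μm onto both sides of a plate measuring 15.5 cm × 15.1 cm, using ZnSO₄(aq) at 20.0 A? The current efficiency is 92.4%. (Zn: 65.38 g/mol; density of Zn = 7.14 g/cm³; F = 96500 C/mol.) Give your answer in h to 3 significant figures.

Plated area = 2 × 15.5 × 15.1 = 468.1 cm²
Volume = 468.1 × 22.0×10⁻⁴ cm = 1.030 cm³
m(Zn) = 1.030 × 7.14 = 7.354 g
n(Zn) = 7.354 / 65.38 = 0.1125 mol; n(e⁻) = 2 × 0.1125 = 0.2250 mol
Q = 0.2250 × 96500 / 0.924 = 23500 C
t = 23500 / 20.0 = 1175 s = 0.326 h

0.326 h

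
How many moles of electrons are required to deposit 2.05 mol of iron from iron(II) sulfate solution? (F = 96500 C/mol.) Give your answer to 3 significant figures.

4.10 mol

Fe²⁺ + 2e⁻ → Fe, so n(e⁻) = 2 × 2.05 = 4.100 mol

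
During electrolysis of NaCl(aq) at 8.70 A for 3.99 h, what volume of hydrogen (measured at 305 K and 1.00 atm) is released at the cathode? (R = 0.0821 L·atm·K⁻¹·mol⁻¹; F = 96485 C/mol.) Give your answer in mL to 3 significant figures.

Q = 8.70 A × 14364 s = 1.250×10^5 C
n(e⁻) = 1.250×10^5 / 96485 = 1.296 mol
2H⁺ + 2e⁻ → H₂, so n(H₂) = 1.296 / 2 = 0.6480 mol
V = nRT/P = 0.6480 × 0.0821 × 305 / 1.00 = 16.23 L
= 16200 mL

16200 mL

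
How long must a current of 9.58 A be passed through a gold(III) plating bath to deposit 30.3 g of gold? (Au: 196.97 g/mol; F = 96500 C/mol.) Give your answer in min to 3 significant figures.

77.5 min

n(Au) = 30.3 / 196.97 = 0.1538 mol
Au³⁺ + 3e⁻ → Au, so n(e⁻) = 3 × 0.1538 = 0.4614 mol
Q = 0.4614 × 96500 = 44530 C
t = Q / I = 44530 / 9.58 = 4648 s = 77.5 min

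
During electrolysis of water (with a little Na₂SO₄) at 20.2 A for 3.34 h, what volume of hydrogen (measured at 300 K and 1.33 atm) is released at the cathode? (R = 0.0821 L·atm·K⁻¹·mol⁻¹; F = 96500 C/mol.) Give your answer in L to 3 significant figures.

Charge passed = 20.2 × 12024 = 2.429×10^5 C
n(e⁻) = Q/F = 2.429×10^5/96500 = 2.517 mol
2H⁺ + 2e⁻ → H₂, so n(H₂) = 2.517 / 2 = 1.259 mol
V = nRT/P = 1.259 × 0.0821 × 300 / 1.33 = 23.32 L

23.3 L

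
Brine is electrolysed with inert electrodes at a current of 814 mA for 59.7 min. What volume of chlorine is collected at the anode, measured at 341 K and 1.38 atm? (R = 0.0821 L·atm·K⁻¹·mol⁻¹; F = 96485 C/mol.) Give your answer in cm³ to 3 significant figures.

307 cm³

Q = It = 0.814 × 3582 = 2916 C
Moles of electrons = 2916 / 96485 = 0.03022 mol
2Cl⁻ → Cl₂ + 2e⁻, so n(Cl₂) = 0.03022 / 2 = 0.01511 mol
V = nRT/P = 0.01511 × 0.0821 × 341 / 1.38 = 0.3065 L
= 307 cm³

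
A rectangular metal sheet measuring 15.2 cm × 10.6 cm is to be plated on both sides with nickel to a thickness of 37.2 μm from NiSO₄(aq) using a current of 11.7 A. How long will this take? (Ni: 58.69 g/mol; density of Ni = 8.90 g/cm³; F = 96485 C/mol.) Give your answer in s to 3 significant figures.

3000 s

Plated area = 2 × 15.2 × 10.6 = 322.2 cm²
Volume = 322.2 × 37.2×10⁻⁴ cm = 1.199 cm³
m(Ni) = 1.199 × 8.90 = 10.67 g
n(Ni) = 10.67 / 58.69 = 0.1818 mol; n(e⁻) = 2 × 0.1818 = 0.3636 mol
Q = 0.3636 × 96485 = 35080 C
t = 35080 / 11.7 = 2998 s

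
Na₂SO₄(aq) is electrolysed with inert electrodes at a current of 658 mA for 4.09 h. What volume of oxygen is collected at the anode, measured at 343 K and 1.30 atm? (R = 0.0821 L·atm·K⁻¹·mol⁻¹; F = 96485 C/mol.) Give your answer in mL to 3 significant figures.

Q = 0.658 A × 14724 s = 9688 C
n(e⁻) = Q/F = 9688/96485 = 0.1004 mol
2H₂O → O₂ + 4H⁺ + 4e⁻, so n(O₂) = 0.1004 / 4 = 0.02510 mol
V = nRT/P = 0.02510 × 0.0821 × 343 / 1.30 = 0.5437 L
= 544 mL

544 mL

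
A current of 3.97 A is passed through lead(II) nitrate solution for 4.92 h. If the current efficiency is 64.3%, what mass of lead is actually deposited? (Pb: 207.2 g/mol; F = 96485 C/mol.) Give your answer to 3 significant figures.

Q = 3.97 × 17712 = 70320 C
n(e⁻) = 70320 / 96485 = 0.7288 mol
Pb²⁺ + 2e⁻ → Pb, so theoretical m(Pb) = 0.3644 × 207.2 = 75.50 g
Actual mass = 64.3% × 75.50 = 48.5 g

48.5 g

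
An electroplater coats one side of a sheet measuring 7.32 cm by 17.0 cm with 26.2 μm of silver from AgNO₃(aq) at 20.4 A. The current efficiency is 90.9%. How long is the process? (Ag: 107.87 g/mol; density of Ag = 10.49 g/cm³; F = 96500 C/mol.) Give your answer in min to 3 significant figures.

Plated area = 7.32 × 17.0 = 124.4 cm²
Volume = 124.4 × 26.2×10⁻⁴ cm = 0.3259 cm³
m(Ag) = 0.3259 × 10.49 = 3.419 g
n(Ag) = 3.419 / 107.87 = 0.03170 mol; n(e⁻) = 0.03170 mol
Q = 0.03170 × 96500 / 0.909 = 3365 C
t = 3365 / 20.4 = 165.0 s = 2.75 min

2.75 min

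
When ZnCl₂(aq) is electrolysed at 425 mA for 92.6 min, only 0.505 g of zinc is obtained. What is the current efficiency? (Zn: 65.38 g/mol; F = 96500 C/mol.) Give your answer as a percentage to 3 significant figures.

Q = 0.425 × 5556 = 2361 C
n(e⁻) = 2361 / 96500 = 0.02447 mol
Zn²⁺ + 2e⁻ → Zn, so theoretical n(Zn) = 0.01224 mol → 0.8003 g
Efficiency = 0.505 / 0.8003 = 0.6310 = 63.1%

63.1%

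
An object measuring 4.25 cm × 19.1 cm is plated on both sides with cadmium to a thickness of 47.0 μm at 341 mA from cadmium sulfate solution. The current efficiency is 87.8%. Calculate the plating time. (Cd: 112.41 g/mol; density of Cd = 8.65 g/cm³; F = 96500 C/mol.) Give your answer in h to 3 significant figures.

10.5 h

Plated area = 2 × 4.25 × 19.1 = 162.4 cm²
Volume = 162.4 × 47.0×10⁻⁴ cm = 0.7633 cm³
m(Cd) = 0.7633 × 8.65 = 6.603 g
n(Cd) = 6.603 / 112.41 = 0.05874 mol; n(e⁻) = 2 × 0.05874 = 0.1175 mol
Q = 0.1175 × 96500 / 0.878 = 12910 C
t = 12910 / 0.341 = 37860 s = 10.5 h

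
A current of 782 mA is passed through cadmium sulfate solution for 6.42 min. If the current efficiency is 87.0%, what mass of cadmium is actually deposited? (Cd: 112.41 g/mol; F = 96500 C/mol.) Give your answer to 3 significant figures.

0.153 g

Q = 0.782 × 385.2 = 301.2 C
n(e⁻) = 301.2 / 96500 = 0.003121 mol
Cd²⁺ + 2e⁻ → Cd, so theoretical m(Cd) = 0.001561 × 112.41 = 0.1755 g
Actual mass = 87.0% × 0.1755 = 0.153 g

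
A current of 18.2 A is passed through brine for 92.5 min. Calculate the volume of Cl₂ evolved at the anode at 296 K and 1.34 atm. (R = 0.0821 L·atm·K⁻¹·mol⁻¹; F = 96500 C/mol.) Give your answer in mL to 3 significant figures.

Q = It = 18.2 × 5550 = 1.010×10^5 C
n(e⁻) = 1.010×10^5 / 96500 = 1.047 mol
2Cl⁻ → Cl₂ + 2e⁻, so n(Cl₂) = 1.047 / 2 = 0.5235 mol
V = nRT/P = 0.5235 × 0.0821 × 296 / 1.34 = 9.494 L
= 9490 mL

9490 mL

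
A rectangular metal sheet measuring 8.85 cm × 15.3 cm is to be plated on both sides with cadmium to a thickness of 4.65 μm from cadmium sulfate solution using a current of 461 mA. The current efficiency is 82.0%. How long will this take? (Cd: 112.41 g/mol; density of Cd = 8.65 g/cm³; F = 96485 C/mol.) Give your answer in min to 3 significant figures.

82.4 min

Plated area = 2 × 8.85 × 15.3 = 270.8 cm²
Volume = 270.8 × 4.65×10⁻⁴ cm = 0.1259 cm³
m(Cd) = 0.1259 × 8.65 = 1.089 g
n(Cd) = 1.089 / 112.41 = 0.009688 mol; n(e⁻) = 2 × 0.009688 = 0.01938 mol
Q = 0.01938 × 96485 / 0.820 = 2280 C
t = 2280 / 0.461 = 4946 s = 82.4 min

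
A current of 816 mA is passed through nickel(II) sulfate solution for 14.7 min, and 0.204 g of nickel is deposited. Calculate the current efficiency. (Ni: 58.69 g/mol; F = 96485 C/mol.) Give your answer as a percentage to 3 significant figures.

93.2%

Q = 0.816 × 882 = 719.7 C
n(e⁻) = 719.7 / 96485 = 0.007459 mol
Ni²⁺ + 2e⁻ → Ni, so theoretical n(Ni) = 0.003730 mol → 0.2189 g
Efficiency = 0.204 / 0.2189 = 0.9319 = 93.2%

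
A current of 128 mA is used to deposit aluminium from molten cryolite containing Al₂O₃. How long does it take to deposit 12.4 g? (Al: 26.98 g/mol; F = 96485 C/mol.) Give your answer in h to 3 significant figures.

n(Al) = 12.4 / 26.98 = 0.4596 mol
Al³⁺ + 3e⁻ → Al, so n(e⁻) = 3 × 0.4596 = 1.379 mol
Q = 1.379 × 96485 = 1.331×10^5 C
t = Q / I = 1.331×10^5 / 0.128 = 1.040×10^6 s = 289 h

289 h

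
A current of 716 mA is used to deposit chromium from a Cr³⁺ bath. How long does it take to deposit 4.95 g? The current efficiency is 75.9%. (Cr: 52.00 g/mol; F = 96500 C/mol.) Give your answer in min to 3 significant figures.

845 min

n(Cr) = 4.95 / 52.00 = 0.09519 mol
Cr³⁺ + 3e⁻ → Cr, so n(e⁻) = 3 × 0.09519 = 0.2856 mol
Q = 0.2856 × 96500 / 0.759 = 36310 C
t = Q / I = 36310 / 0.716 = 50710 s = 845 min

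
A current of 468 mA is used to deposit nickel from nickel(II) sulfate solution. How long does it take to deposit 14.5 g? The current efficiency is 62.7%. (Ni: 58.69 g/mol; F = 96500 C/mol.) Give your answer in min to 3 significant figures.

2710 min

n(Ni) = 14.5 / 58.69 = 0.2471 mol
Ni²⁺ + 2e⁻ → Ni, so n(e⁻) = 2 × 0.2471 = 0.4942 mol
Q = 0.4942 × 96500 / 0.627 = 76060 C
t = Q / I = 76060 / 0.468 = 1.625×10^5 s = 2710 min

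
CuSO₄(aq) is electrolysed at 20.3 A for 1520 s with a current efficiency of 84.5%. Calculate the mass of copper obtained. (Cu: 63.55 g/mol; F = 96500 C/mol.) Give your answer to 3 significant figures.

8.59 g

Q = 20.3 × 1520 = 30860 C
n(e⁻) = 30860 / 96500 = 0.3198 mol
Cu²⁺ + 2e⁻ → Cu, so theoretical m(Cu) = 0.1599 × 63.55 = 10.16 g
Actual mass = 84.5% × 10.16 = 8.59 g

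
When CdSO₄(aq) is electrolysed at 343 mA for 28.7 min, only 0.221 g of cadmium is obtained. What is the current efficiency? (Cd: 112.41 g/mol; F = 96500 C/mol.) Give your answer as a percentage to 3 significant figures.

64.2%

Q = 0.343 × 1722 = 590.6 C
n(e⁻) = 590.6 / 96500 = 0.006120 mol
Cd²⁺ + 2e⁻ → Cd, so theoretical n(Cd) = 0.003060 mol → 0.3440 g
Efficiency = 0.221 / 0.3440 = 0.6424 = 64.2%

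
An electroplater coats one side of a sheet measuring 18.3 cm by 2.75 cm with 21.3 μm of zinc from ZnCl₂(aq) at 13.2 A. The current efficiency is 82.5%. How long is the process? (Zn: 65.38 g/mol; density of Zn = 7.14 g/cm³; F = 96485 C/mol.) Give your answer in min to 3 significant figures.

3.46 min

Plated area = 18.3 × 2.75 = 50.33 cm²
Volume = 50.33 × 21.3×10⁻⁴ cm = 0.1072 cm³
m(Zn) = 0.1072 × 7.14 = 0.7654 g
n(Zn) = 0.7654 / 65.38 = 0.01171 mol; n(e⁻) = 2 × 0.01171 = 0.02342 mol
Q = 0.02342 × 96485 / 0.825 = 2739 C
t = 2739 / 13.2 = 207.5 s = 3.46 min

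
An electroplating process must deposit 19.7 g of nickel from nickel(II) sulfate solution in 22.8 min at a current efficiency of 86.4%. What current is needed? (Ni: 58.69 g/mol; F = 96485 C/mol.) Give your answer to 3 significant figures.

n(Ni) = 19.7 / 58.69 = 0.3357 mol
Ni²⁺ + 2e⁻ → Ni, so n(e⁻) = 2 × 0.3357 = 0.6714 mol
Q = 0.6714 × 96485 / 0.864 = 74980 C
I = Q / t = 74980 / 1368 s = 54.8 A

54.8 A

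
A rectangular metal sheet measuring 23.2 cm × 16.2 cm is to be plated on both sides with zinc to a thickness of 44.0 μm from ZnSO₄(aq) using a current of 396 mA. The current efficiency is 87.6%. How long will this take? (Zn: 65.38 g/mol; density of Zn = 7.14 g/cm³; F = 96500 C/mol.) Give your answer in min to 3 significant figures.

Plated area = 2 × 23.2 × 16.2 = 751.7 cm²
Volume = 751.7 × 44.0×10⁻⁴ cm = 3.307 cm³
m(Zn) = 3.307 × 7.14 = 23.61 g
n(Zn) = 23.61 / 65.38 = 0.3611 mol; n(e⁻) = 2 × 0.3611 = 0.7222 mol
Q = 0.7222 × 96500 / 0.876 = 79560 C
t = 79560 / 0.396 = 2.009×10^5 s = 3350 min

3350 min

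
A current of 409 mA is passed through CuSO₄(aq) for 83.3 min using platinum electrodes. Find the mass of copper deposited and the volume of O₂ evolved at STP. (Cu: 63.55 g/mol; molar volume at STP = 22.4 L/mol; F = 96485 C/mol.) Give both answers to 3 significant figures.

0.673 g Cu; 0.119 L O₂

Q = 0.409 × 4998 = 2044 C; n(e⁻) = 2044 / 96485 = 0.02118 mol
Cathode: Cu²⁺ + 2e⁻ → Cu → n(Cu) = 0.02118/2 = 0.01059 mol → 0.673 g
Anode: 2H₂O → O₂ + 4H⁺ + 4e⁻ → n(O₂) = 0.02118/4 = 0.005295 mol → 0.119 L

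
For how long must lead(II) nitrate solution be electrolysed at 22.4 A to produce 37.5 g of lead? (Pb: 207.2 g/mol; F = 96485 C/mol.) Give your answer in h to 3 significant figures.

n(Pb) = 37.5 / 207.2 = 0.1810 mol
Pb²⁺ + 2e⁻ → Pb, so n(e⁻) = 2 × 0.1810 = 0.3620 mol
Q = 0.3620 × 96485 = 34930 C
t = Q / I = 34930 / 22.4 = 1559 s = 0.433 h

0.433 h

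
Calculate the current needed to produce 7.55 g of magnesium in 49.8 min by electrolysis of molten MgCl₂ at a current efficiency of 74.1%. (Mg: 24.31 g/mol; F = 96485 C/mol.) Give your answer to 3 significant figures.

n(Mg) = 7.55 / 24.31 = 0.3106 mol
Mg²⁺ + 2e⁻ → Mg, so n(e⁻) = 2 × 0.3106 = 0.6212 mol
Q = 0.6212 × 96485 / 0.741 = 80890 C
I = Q / t = 80890 / 2988 s = 27.1 A

27.1 A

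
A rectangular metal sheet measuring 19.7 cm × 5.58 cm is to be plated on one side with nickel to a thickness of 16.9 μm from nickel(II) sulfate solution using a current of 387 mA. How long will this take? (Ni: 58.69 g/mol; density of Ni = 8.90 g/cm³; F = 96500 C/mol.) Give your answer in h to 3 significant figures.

Plated area = 19.7 × 5.58 = 109.9 cm²
Volume = 109.9 × 16.9×10⁻⁴ cm = 0.1857 cm³
m(Ni) = 0.1857 × 8.90 = 1.653 g
n(Ni) = 1.653 / 58.69 = 0.02816 mol; n(e⁻) = 2 × 0.02816 = 0.05632 mol
Q = 0.05632 × 96500 = 5435 C
t = 5435 / 0.387 = 14040 s = 3.90 h

3.90 h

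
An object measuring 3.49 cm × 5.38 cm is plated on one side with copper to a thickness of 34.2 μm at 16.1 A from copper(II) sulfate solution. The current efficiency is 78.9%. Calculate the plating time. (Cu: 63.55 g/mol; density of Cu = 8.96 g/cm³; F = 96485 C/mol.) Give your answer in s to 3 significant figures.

138 s

Plated area = 3.49 × 5.38 = 18.78 cm²
Volume = 18.78 × 34.2×10⁻⁴ cm = 0.06423 cm³
m(Cu) = 0.06423 × 8.96 = 0.5755 g
n(Cu) = 0.5755 / 63.55 = 0.009056 mol; n(e⁻) = 2 × 0.009056 = 0.01811 mol
Q = 0.01811 × 96485 / 0.789 = 2215 C
t = 2215 / 16.1 = 137.6 s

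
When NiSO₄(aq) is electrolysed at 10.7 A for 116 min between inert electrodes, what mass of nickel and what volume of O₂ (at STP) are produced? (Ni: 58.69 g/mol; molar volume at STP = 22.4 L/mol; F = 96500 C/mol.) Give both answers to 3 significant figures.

Q = 10.7 × 6960 = 74470 C; n(e⁻) = 74470 / 96500 = 0.7717 mol
Cathode: Ni²⁺ + 2e⁻ → Ni → n(Ni) = 0.7717/2 = 0.3859 mol → 22.6 g
Anode: 2H₂O → O₂ + 4H⁺ + 4e⁻ → n(O₂) = 0.7717/4 = 0.1929 mol → 4.32 L

22.6 g Ni; 4.32 L O₂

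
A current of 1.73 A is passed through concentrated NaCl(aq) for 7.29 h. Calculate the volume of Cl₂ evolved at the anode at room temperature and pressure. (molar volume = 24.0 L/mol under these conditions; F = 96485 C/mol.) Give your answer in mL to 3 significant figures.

5650 mL

Q = It = 1.73 × 26244 = 45400 C
Moles of electrons = 45400 / 96485 = 0.4705 mol
2Cl⁻ → Cl₂ + 2e⁻, so n(Cl₂) = 0.4705 / 2 = 0.2353 mol
V = 0.2353 × 24.0 = 5.647 L
= 5650 mL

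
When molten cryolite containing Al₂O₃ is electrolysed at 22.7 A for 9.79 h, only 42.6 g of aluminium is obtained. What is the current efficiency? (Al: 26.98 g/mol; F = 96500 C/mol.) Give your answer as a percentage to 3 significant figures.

Q = 22.7 × 35244 = 8.000×10^5 C
n(e⁻) = 8.000×10^5 / 96500 = 8.290 mol
Al³⁺ + 3e⁻ → Al, so theoretical n(Al) = 2.763 mol → 74.55 g
Efficiency = 42.6 / 74.55 = 0.5714 = 57.1%

57.1%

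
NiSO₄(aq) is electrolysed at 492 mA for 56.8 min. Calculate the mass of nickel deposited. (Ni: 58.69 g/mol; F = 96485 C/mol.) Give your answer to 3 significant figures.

Charge passed = 0.492 × 3408 = 1677 C
n(e⁻) = 1677 / 96485 = 0.01738 mol
Ni²⁺ + 2e⁻ → Ni, so n(Ni) = 0.01738 / 2 = 0.008690 mol
m = 0.008690 × 58.69 = 0.510 g

0.510 g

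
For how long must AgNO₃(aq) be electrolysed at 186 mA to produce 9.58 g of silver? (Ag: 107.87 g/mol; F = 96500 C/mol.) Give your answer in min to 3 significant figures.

768 min

n(Ag) = 9.58 / 107.87 = 0.08881 mol
Ag⁺ + e⁻ → Ag, so n(e⁻) = 0.08881 mol
Q = 0.08881 × 96500 = 8570 C
t = Q / I = 8570 / 0.186 = 46080 s = 768 min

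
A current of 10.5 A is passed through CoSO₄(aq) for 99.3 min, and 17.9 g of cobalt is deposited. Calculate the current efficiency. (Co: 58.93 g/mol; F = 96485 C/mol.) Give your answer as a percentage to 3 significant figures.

Q = 10.5 × 5958 = 62560 C
n(e⁻) = 62560 / 96485 = 0.6484 mol
Co²⁺ + 2e⁻ → Co, so theoretical n(Co) = 0.3242 mol → 19.11 g
Efficiency = 17.9 / 19.11 = 0.9367 = 93.7%

93.7%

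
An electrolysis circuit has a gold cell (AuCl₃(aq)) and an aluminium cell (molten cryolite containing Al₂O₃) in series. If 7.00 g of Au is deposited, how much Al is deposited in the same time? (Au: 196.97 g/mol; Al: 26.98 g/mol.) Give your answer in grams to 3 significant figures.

0.959 g

n(Au) = 7.00 / 196.97 = 0.03554 mol
Au³⁺ + 3e⁻ → Au, so n(e⁻) = 3 × 0.03554 = 0.1066 mol
Same current for the same time ⇒ same n(e⁻) = 0.1066 mol in both cells.
Al³⁺ + 3e⁻ → Al, so n(Al) = 0.1066 / 3 = 0.03553 mol
m(Al) = 0.03553 × 26.98 = 0.959 g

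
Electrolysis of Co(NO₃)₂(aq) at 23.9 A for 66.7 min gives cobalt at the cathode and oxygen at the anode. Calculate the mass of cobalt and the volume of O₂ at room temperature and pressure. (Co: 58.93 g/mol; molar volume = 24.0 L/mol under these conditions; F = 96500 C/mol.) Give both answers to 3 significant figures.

Q = 23.9 × 4002 = 95650 C; n(e⁻) = 95650 / 96500 = 0.9912 mol
Cathode: Co²⁺ + 2e⁻ → Co → n(Co) = 0.9912/2 = 0.4956 mol → 29.2 g
Anode: 2H₂O → O₂ + 4H⁺ + 4e⁻ → n(O₂) = 0.9912/4 = 0.2478 mol → 5.95 L

29.2 g Co; 5.95 L O₂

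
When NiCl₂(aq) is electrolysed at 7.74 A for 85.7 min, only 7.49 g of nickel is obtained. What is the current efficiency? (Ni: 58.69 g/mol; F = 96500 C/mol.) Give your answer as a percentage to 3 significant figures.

61.9%

Q = 7.74 × 5142 = 39800 C
n(e⁻) = 39800 / 96500 = 0.4124 mol
Ni²⁺ + 2e⁻ → Ni, so theoretical n(Ni) = 0.2062 mol → 12.10 g
Efficiency = 7.49 / 12.10 = 0.6190 = 61.9%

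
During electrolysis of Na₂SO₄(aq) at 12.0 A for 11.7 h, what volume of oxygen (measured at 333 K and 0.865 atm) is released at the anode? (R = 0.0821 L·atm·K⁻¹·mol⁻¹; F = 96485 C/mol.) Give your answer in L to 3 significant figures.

41.4 L

Q = It = 12.0 × 42120 = 5.054×10^5 C
n(e⁻) = 5.054×10^5 / 96485 = 5.238 mol
2H₂O → O₂ + 4H⁺ + 4e⁻, so n(O₂) = 5.238 / 4 = 1.310 mol
V = nRT/P = 1.310 × 0.0821 × 333 / 0.865 = 41.40 L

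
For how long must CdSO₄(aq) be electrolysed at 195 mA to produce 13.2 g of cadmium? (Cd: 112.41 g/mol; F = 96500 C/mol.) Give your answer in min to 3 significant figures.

1940 min

n(Cd) = 13.2 / 112.41 = 0.1174 mol
Cd²⁺ + 2e⁻ → Cd, so n(e⁻) = 2 × 0.1174 = 0.2348 mol
Q = 0.2348 × 96500 = 22660 C
t = Q / I = 22660 / 0.195 = 1.162×10^5 s = 1940 min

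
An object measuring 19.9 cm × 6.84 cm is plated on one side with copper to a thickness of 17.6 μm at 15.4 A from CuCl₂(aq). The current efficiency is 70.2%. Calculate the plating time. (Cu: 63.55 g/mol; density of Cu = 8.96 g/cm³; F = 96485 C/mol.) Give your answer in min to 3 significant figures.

10.0 min

Plated area = 19.9 × 6.84 = 136.1 cm²
Volume = 136.1 × 17.6×10⁻⁴ cm = 0.2395 cm³
m(Cu) = 0.2395 × 8.96 = 2.146 g
n(Cu) = 2.146 / 63.55 = 0.03377 mol; n(e⁻) = 2 × 0.03377 = 0.06754 mol
Q = 0.06754 × 96485 / 0.702 = 9283 C
t = 9283 / 15.4 = 602.8 s = 10.0 min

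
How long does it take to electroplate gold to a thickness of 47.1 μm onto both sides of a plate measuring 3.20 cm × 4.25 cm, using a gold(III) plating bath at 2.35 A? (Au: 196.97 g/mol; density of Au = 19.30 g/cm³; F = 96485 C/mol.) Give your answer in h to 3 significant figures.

Plated area = 2 × 3.20 × 4.25 = 27.20 cm²
Volume = 27.20 × 47.1×10⁻⁴ cm = 0.1281 cm³
m(Au) = 0.1281 × 19.30 = 2.472 g
n(Au) = 2.472 / 196.97 = 0.01255 mol; n(e⁻) = 3 × 0.01255 = 0.03765 mol
Q = 0.03765 × 96485 = 3633 C
t = 3633 / 2.35 = 1546 s = 0.429 h

0.429 h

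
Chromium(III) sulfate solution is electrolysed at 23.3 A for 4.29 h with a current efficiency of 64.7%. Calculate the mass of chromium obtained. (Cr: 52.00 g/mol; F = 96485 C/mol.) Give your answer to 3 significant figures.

Q = 23.3 × 15444 = 3.598×10^5 C
n(e⁻) = 3.598×10^5 / 96485 = 3.729 mol
Cr³⁺ + 3e⁻ → Cr, so theoretical m(Cr) = 1.243 × 52.00 = 64.64 g
Actual mass = 64.7% × 64.64 = 41.8 g

41.8 g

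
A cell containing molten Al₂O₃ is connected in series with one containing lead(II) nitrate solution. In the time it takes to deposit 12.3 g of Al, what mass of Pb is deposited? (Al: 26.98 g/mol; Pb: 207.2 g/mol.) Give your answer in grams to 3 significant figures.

142 g

n(Al) = 12.3 / 26.98 = 0.4559 mol
Al³⁺ + 3e⁻ → Al, so n(e⁻) = 3 × 0.4559 = 1.368 mol
In series, the same 1.368 mol of electrons flows through the second cell.
Pb²⁺ + 2e⁻ → Pb, so n(Pb) = 1.368 / 2 = 0.6840 mol
m(Pb) = 0.6840 × 207.2 = 142 g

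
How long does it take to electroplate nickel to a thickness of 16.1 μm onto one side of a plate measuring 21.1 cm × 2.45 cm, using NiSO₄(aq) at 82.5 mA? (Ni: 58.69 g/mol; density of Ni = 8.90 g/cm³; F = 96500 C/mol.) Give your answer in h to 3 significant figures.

Plated area = 21.1 × 2.45 = 51.70 cm²
Volume = 51.70 × 16.1×10⁻⁴ cm = 0.08324 cm³
m(Ni) = 0.08324 × 8.90 = 0.7408 g
n(Ni) = 0.7408 / 58.69 = 0.01262 mol; n(e⁻) = 2 × 0.01262 = 0.02524 mol
Q = 0.02524 × 96500 = 2436 C
t = 2436 / 0.0825 = 29530 s = 8.20 h

8.20 h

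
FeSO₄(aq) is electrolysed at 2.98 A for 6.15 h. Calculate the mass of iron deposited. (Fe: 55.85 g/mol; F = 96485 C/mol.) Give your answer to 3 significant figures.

Q = It = 2.98 × 22140 = 65980 C
n(e⁻) = 65980 / 96485 = 0.6838 mol
Fe²⁺ + 2e⁻ → Fe, so n(Fe) = 0.6838 / 2 = 0.3419 mol
m = 0.3419 × 55.85 = 19.1 g

19.1 g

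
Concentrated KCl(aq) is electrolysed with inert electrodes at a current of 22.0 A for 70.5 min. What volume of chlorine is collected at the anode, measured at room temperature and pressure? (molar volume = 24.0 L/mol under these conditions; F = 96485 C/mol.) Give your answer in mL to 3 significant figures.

11600 mL

Q = 22.0 A × 4230 s = 93060 C
n(e⁻) = Q/F = 93060/96485 = 0.9645 mol
2Cl⁻ → Cl₂ + 2e⁻, so n(Cl₂) = 0.9645 / 2 = 0.4823 mol
V = 0.4823 × 24.0 = 11.58 L
= 11600 mL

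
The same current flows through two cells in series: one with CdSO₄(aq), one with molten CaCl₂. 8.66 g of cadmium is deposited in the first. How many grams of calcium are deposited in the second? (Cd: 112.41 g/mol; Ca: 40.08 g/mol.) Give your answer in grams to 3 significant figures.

n(Cd) = 8.66 / 112.41 = 0.07704 mol
Cd²⁺ + 2e⁻ → Cd, so n(e⁻) = 2 × 0.07704 = 0.1541 mol
Same current for the same time ⇒ same n(e⁻) = 0.1541 mol in both cells.
Ca²⁺ + 2e⁻ → Ca, so n(Ca) = 0.1541 / 2 = 0.07705 mol
m(Ca) = 0.07705 × 40.08 = 3.09 g

3.09 g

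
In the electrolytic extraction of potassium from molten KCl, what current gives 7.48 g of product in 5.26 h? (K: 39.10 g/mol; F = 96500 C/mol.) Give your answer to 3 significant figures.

n(K) = 7.48 / 39.10 = 0.1913 mol
K⁺ + e⁻ → K, so n(e⁻) = 0.1913 mol
Q = 0.1913 × 96500 = 18460 C
I = Q / t = 18460 / 18936 s = 0.975 A

0.975 A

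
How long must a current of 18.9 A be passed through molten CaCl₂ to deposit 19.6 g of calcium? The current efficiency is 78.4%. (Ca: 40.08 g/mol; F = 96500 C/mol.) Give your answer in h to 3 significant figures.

1.77 h

n(Ca) = 19.6 / 40.08 = 0.4890 mol
Ca²⁺ + 2e⁻ → Ca, so n(e⁻) = 2 × 0.4890 = 0.9780 mol
Q = 0.9780 × 96500 / 0.784 = 1.204×10^5 C
t = Q / I = 1.204×10^5 / 18.9 = 6370 s = 1.77 h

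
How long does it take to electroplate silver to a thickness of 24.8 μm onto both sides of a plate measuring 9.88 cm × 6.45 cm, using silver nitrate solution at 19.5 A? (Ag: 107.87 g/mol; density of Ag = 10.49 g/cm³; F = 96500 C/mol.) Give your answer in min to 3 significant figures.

2.54 min

Plated area = 2 × 9.88 × 6.45 = 127.5 cm²
Volume = 127.5 × 24.8×10⁻⁴ cm = 0.3162 cm³
m(Ag) = 0.3162 × 10.49 = 3.317 g
n(Ag) = 3.317 / 107.87 = 0.03075 mol; n(e⁻) = 0.03075 mol
Q = 0.03075 × 96500 = 2967 C
t = 2967 / 19.5 = 152.2 s = 2.54 min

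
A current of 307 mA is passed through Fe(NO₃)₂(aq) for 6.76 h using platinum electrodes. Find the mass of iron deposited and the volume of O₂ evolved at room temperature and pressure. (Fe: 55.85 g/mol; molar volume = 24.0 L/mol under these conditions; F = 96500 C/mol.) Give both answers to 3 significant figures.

Q = 0.307 × 24336 = 7471 C; n(e⁻) = 7471 / 96500 = 0.07742 mol
Cathode: Fe²⁺ + 2e⁻ → Fe → n(Fe) = 0.07742/2 = 0.03871 mol → 2.16 g
Anode: 2H₂O → O₂ + 4H⁺ + 4e⁻ → n(O₂) = 0.07742/4 = 0.01936 mol → 0.465 L

2.16 g Fe; 0.465 L O₂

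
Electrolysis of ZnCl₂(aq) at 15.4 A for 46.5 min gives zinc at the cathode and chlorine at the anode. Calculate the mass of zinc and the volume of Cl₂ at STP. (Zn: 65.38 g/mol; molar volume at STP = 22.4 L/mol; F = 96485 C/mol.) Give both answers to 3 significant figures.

Q = 15.4 × 2790 = 42970 C; n(e⁻) = 42970 / 96485 = 0.4454 mol
Cathode: Zn²⁺ + 2e⁻ → Zn → n(Zn) = 0.4454/2 = 0.2227 mol → 14.6 g
Anode: 2Cl⁻ → Cl₂ + 2e⁻ → n(Cl₂) = 0.4454/2 = 0.2227 mol → 4.99 L

14.6 g Zn; 4.99 L Cl₂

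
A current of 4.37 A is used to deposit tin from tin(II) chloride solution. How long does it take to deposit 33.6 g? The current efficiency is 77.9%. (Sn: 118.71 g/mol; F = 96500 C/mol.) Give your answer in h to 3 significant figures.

4.46 h

n(Sn) = 33.6 / 118.71 = 0.2830 mol
Sn²⁺ + 2e⁻ → Sn, so n(e⁻) = 2 × 0.2830 = 0.5660 mol
Q = 0.5660 × 96500 / 0.779 = 70110 C
t = Q / I = 70110 / 4.37 = 16040 s = 4.46 h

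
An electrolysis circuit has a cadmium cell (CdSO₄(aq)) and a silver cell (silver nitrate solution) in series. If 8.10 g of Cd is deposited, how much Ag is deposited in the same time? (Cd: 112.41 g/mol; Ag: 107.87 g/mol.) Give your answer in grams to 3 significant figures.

n(Cd) = 8.10 / 112.41 = 0.07206 mol
Cd²⁺ + 2e⁻ → Cd, so n(e⁻) = 2 × 0.07206 = 0.1441 mol
Same current for the same time ⇒ same n(e⁻) = 0.1441 mol in both cells.
Ag⁺ + e⁻ → Ag, so n(Ag) = 0.1441 mol
m(Ag) = 0.1441 × 107.87 = 15.5 g

15.5 g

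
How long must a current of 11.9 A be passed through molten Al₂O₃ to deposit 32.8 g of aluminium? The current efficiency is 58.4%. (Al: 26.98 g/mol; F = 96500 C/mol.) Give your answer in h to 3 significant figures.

14.1 h

n(Al) = 32.8 / 26.98 = 1.216 mol
Al³⁺ + 3e⁻ → Al, so n(e⁻) = 3 × 1.216 = 3.648 mol
Q = 3.648 × 96500 / 0.584 = 6.028×10^5 C
t = Q / I = 6.028×10^5 / 11.9 = 50660 s = 14.1 h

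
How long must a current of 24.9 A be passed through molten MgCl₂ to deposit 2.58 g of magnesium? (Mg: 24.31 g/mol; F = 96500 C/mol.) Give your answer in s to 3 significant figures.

823 s

n(Mg) = 2.58 / 24.31 = 0.1061 mol
Mg²⁺ + 2e⁻ → Mg, so n(e⁻) = 2 × 0.1061 = 0.2122 mol
Q = 0.2122 × 96500 = 20480 C
t = Q / I = 20480 / 24.9 = 822.5 s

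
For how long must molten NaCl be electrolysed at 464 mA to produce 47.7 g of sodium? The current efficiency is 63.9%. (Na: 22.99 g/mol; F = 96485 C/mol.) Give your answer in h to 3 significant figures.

188 h

n(Na) = 47.7 / 22.99 = 2.075 mol
Na⁺ + e⁻ → Na, so n(e⁻) = 2.075 mol
Q = 2.075 × 96485 / 0.639 = 3.133×10^5 C
t = Q / I = 3.133×10^5 / 0.464 = 6.752×10^5 s = 188 h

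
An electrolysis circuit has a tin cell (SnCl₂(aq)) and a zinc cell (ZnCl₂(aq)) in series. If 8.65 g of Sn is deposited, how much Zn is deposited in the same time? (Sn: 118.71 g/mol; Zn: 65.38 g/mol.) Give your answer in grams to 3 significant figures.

n(Sn) = 8.65 / 118.71 = 0.07287 mol
Sn²⁺ + 2e⁻ → Sn, so n(e⁻) = 2 × 0.07287 = 0.1457 mol
The cells are in series, so the same charge (and hence the same n(e⁻) = 0.1457 mol) passes through both.
Zn²⁺ + 2e⁻ → Zn, so n(Zn) = 0.1457 / 2 = 0.07285 mol
m(Zn) = 0.07285 × 65.38 = 4.76 g

4.76 g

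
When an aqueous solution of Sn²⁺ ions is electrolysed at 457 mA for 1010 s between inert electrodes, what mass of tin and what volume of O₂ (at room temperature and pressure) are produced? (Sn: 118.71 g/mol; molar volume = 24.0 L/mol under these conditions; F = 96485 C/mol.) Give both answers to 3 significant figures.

0.284 g Sn; 0.0287 L O₂

Q = 0.457 × 1010 = 461.6 C; n(e⁻) = 461.6 / 96485 = 0.004784 mol
Cathode: Sn²⁺ + 2e⁻ → Sn → n(Sn) = 0.004784/2 = 0.002392 mol → 0.284 g
Anode: 2H₂O → O₂ + 4H⁺ + 4e⁻ → n(O₂) = 0.004784/4 = 0.001196 mol → 0.0287 L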